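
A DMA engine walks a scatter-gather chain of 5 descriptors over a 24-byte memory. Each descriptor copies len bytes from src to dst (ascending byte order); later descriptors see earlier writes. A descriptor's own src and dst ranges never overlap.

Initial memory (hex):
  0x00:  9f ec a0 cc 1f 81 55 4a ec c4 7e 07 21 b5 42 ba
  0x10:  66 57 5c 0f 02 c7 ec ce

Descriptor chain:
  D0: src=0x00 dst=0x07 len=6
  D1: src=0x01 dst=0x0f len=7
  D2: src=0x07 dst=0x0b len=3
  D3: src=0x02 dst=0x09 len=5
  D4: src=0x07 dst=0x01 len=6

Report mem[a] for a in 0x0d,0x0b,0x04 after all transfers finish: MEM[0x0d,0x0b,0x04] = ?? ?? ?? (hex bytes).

MEM[0x0d,0x0b,0x04] = 55 1f cc

D0: mem[0x07..0x0c] <- [9f ec a0 cc 1f 81]
D1: mem[0x0f..0x15] <- [ec a0 cc 1f 81 55 9f]
D2: mem[0x0b..0x0d] <- [9f ec a0]
D3: mem[0x09..0x0d] <- [a0 cc 1f 81 55]
D4: mem[0x01..0x06] <- [9f ec a0 cc 1f 81]
query mem[0x0d]=0x55, mem[0x0b]=0x1f, mem[0x04]=0xcc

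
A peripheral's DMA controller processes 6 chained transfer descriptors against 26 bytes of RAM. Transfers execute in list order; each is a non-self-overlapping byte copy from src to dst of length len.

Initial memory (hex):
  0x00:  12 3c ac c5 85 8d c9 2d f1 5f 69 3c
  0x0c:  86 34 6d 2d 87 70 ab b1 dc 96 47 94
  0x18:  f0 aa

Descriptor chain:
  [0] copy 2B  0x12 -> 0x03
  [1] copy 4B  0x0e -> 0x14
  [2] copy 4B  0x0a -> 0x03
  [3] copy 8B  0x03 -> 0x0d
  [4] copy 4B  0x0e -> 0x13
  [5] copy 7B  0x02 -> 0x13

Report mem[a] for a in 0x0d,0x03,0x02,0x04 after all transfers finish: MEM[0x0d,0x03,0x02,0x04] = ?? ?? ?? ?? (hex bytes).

MEM[0x0d,0x03,0x02,0x04] = 69 69 ac 3c

#0 dst[0x03+2] := {0xab,0xb1}
#1 dst[0x14+4] := {0x6d,0x2d,0x87,0x70}
#2 dst[0x03+4] := {0x69,0x3c,0x86,0x34}
#3 dst[0x0d+8] := {0x69,0x3c,0x86,0x34,0x2d,0xf1,0x5f,0x69}
#4 dst[0x13+4] := {0x3c,0x86,0x34,0x2d}
#5 dst[0x13+7] := {0xac,0x69,0x3c,0x86,0x34,0x2d,0xf1}
query mem[0x0d]=0x69, mem[0x03]=0x69, mem[0x02]=0xac, mem[0x04]=0x3c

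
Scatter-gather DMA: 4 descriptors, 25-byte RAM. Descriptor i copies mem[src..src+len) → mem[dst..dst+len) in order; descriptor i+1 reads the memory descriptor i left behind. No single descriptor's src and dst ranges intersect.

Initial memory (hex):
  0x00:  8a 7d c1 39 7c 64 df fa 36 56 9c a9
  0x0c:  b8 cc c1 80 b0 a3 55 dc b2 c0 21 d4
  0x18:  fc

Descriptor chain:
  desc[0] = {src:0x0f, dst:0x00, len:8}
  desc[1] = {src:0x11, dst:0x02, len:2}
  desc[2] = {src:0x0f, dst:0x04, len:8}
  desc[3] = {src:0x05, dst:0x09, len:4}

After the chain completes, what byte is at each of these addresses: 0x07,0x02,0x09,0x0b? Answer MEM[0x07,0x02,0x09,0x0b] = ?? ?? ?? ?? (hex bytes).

#0 dst[0x00+8] := {0x80,0xb0,0xa3,0x55,0xdc,0xb2,0xc0,0x21}
#1 dst[0x02+2] := {0xa3,0x55}
#2 dst[0x04+8] := {0x80,0xb0,0xa3,0x55,0xdc,0xb2,0xc0,0x21}
#3 dst[0x09+4] := {0xb0,0xa3,0x55,0xdc}
query mem[0x07]=0x55, mem[0x02]=0xa3, mem[0x09]=0xb0, mem[0x0b]=0x55

MEM[0x07,0x02,0x09,0x0b] = 55 a3 b0 55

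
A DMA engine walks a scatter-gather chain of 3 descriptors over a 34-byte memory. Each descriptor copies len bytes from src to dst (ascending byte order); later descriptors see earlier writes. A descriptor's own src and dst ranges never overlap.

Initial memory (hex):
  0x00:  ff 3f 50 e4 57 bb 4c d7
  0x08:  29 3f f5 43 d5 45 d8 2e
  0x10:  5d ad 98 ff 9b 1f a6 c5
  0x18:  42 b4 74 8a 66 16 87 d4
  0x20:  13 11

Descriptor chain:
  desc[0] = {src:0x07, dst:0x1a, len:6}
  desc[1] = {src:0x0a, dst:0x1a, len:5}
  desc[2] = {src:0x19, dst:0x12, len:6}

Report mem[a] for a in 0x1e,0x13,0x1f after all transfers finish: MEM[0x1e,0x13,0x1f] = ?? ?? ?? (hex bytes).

  after D0: wrote 6B at 0x1a = d7293ff543d5
  after D1: wrote 5B at 0x1a = f543d545d8
  after D2: wrote 6B at 0x12 = b4f543d545d8
query mem[0x1e]=0xd8, mem[0x13]=0xf5, mem[0x1f]=0xd5

MEM[0x1e,0x13,0x1f] = d8 f5 d5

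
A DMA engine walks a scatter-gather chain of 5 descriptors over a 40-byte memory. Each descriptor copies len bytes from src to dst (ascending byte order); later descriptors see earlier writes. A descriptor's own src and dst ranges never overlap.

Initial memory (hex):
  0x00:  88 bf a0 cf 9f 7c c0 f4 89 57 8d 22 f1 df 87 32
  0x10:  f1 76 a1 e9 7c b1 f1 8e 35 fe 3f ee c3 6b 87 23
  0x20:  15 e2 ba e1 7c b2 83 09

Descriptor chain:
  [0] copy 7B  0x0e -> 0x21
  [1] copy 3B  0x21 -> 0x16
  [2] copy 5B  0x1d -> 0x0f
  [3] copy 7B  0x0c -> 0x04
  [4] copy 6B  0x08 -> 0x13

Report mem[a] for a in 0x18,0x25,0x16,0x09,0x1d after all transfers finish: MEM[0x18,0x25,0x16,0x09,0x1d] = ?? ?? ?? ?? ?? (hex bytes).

  after D0: wrote 7B at 0x21 = 8732f176a1e97c
  after D1: wrote 3B at 0x16 = 8732f1
  after D2: wrote 5B at 0x0f = 6b87231587
  after D3: wrote 7B at 0x04 = f1df876b872315
  after D4: wrote 6B at 0x13 = 87231522f1df
query mem[0x18]=0xdf, mem[0x25]=0xa1, mem[0x16]=0x22, mem[0x09]=0x23, mem[0x1d]=0x6b

MEM[0x18,0x25,0x16,0x09,0x1d] = df a1 22 23 6b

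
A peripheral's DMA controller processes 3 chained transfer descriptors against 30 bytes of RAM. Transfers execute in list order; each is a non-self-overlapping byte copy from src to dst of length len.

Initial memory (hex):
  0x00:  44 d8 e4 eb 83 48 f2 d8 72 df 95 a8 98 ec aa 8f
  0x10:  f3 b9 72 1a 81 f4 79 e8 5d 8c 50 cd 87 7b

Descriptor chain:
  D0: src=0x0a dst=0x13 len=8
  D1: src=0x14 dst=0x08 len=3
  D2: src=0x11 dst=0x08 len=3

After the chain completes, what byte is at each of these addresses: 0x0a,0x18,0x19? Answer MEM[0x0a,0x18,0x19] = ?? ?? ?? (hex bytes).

D0: mem[0x13..0x1a] <- [95 a8 98 ec aa 8f f3 b9]
D1: mem[0x08..0x0a] <- [a8 98 ec]
D2: mem[0x08..0x0a] <- [b9 72 95]
query mem[0x0a]=0x95, mem[0x18]=0x8f, mem[0x19]=0xf3

MEM[0x0a,0x18,0x19] = 95 8f f3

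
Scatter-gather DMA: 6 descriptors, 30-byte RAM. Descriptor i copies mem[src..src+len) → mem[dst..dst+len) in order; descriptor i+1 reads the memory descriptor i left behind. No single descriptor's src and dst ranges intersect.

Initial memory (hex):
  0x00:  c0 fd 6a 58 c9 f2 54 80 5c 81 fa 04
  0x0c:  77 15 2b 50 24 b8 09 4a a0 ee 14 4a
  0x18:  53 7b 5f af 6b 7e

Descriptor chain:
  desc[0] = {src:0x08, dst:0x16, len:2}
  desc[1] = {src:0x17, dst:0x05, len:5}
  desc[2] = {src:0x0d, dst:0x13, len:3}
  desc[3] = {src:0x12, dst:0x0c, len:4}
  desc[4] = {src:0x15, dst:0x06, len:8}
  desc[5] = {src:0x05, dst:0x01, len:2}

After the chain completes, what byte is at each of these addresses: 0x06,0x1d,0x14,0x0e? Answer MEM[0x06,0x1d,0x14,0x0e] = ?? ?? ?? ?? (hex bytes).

MEM[0x06,0x1d,0x14,0x0e] = 50 7e 2b 2b

  after D0: wrote 2B at 0x16 = 5c81
  after D1: wrote 5B at 0x05 = 81537b5faf
  after D2: wrote 3B at 0x13 = 152b50
  after D3: wrote 4B at 0x0c = 09152b50
  after D4: wrote 8B at 0x06 = 505c81537b5faf6b
  after D5: wrote 2B at 0x01 = 8150
query mem[0x06]=0x50, mem[0x1d]=0x7e, mem[0x14]=0x2b, mem[0x0e]=0x2b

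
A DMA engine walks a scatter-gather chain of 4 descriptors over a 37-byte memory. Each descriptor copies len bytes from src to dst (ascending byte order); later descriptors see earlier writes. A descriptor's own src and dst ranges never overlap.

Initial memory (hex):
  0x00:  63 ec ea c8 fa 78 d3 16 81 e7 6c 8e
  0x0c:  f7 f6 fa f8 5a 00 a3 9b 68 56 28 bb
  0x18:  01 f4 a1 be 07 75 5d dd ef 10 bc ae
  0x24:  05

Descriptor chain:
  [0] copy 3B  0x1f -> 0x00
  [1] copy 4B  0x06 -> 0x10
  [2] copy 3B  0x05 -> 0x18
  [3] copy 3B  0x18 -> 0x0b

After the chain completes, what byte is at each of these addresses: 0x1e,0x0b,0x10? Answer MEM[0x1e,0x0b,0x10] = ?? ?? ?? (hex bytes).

[0] 0x1f->0x00 len=3 : dd ef 10
[1] 0x06->0x10 len=4 : d3 16 81 e7
[2] 0x05->0x18 len=3 : 78 d3 16
[3] 0x18->0x0b len=3 : 78 d3 16
query mem[0x1e]=0x5d, mem[0x0b]=0x78, mem[0x10]=0xd3

MEM[0x1e,0x0b,0x10] = 5d 78 d3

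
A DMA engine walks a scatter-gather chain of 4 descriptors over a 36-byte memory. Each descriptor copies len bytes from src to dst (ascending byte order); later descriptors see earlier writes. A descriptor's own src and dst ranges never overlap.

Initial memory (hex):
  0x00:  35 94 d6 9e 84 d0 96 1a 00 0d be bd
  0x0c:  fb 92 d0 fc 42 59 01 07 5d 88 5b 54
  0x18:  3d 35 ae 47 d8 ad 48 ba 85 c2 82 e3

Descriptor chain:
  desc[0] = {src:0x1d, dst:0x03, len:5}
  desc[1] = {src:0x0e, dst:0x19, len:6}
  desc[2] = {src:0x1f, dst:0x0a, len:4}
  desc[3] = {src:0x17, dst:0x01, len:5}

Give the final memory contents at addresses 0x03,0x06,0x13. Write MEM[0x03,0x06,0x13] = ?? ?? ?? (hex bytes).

D0: mem[0x03..0x07] <- [ad 48 ba 85 c2]
D1: mem[0x19..0x1e] <- [d0 fc 42 59 01 07]
D2: mem[0x0a..0x0d] <- [ba 85 c2 82]
D3: mem[0x01..0x05] <- [54 3d d0 fc 42]
query mem[0x03]=0xd0, mem[0x06]=0x85, mem[0x13]=0x07

MEM[0x03,0x06,0x13] = d0 85 07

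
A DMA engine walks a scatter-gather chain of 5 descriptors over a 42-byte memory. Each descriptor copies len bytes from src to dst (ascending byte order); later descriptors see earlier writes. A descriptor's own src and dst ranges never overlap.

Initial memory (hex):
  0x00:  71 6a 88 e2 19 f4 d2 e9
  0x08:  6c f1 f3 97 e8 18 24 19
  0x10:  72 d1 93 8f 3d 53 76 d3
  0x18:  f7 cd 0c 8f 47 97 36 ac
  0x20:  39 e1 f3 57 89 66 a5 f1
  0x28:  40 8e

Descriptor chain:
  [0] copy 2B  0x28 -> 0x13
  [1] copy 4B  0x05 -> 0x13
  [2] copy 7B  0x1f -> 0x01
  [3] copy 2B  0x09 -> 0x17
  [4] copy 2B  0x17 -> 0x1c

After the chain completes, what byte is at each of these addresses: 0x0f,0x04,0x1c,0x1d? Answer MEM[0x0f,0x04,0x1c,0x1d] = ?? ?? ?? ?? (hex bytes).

MEM[0x0f,0x04,0x1c,0x1d] = 19 f3 f1 f3

[0] 0x28->0x13 len=2 : 40 8e
[1] 0x05->0x13 len=4 : f4 d2 e9 6c
[2] 0x1f->0x01 len=7 : ac 39 e1 f3 57 89 66
[3] 0x09->0x17 len=2 : f1 f3
[4] 0x17->0x1c len=2 : f1 f3
query mem[0x0f]=0x19, mem[0x04]=0xf3, mem[0x1c]=0xf1, mem[0x1d]=0xf3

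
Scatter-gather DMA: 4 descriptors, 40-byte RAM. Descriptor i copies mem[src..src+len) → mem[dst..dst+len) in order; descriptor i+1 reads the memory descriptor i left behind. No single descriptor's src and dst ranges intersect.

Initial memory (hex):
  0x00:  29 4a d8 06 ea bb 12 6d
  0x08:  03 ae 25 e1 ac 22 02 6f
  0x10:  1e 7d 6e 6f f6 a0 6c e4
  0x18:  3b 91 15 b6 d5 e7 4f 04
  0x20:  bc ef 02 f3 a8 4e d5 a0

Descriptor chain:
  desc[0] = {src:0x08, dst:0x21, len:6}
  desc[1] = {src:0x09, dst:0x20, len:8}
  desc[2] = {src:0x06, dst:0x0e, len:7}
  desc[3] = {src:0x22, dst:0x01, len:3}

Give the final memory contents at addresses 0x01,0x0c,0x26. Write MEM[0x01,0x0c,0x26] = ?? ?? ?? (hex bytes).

MEM[0x01,0x0c,0x26] = e1 ac 6f

[0] 0x08->0x21 len=6 : 03 ae 25 e1 ac 22
[1] 0x09->0x20 len=8 : ae 25 e1 ac 22 02 6f 1e
[2] 0x06->0x0e len=7 : 12 6d 03 ae 25 e1 ac
[3] 0x22->0x01 len=3 : e1 ac 22
query mem[0x01]=0xe1, mem[0x0c]=0xac, mem[0x26]=0x6f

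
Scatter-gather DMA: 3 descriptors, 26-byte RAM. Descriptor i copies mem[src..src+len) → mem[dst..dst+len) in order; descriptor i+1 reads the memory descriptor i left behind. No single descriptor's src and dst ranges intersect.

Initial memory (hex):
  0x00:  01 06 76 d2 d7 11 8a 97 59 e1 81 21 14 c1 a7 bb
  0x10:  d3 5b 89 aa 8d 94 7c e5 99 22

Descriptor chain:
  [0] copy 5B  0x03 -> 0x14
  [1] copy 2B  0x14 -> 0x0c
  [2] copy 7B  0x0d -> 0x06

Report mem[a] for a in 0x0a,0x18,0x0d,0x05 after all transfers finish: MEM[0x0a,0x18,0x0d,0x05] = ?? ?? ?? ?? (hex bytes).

MEM[0x0a,0x18,0x0d,0x05] = 5b 97 d7 11

#0 dst[0x14+5] := {0xd2,0xd7,0x11,0x8a,0x97}
#1 dst[0x0c+2] := {0xd2,0xd7}
#2 dst[0x06+7] := {0xd7,0xa7,0xbb,0xd3,0x5b,0x89,0xaa}
query mem[0x0a]=0x5b, mem[0x18]=0x97, mem[0x0d]=0xd7, mem[0x05]=0x11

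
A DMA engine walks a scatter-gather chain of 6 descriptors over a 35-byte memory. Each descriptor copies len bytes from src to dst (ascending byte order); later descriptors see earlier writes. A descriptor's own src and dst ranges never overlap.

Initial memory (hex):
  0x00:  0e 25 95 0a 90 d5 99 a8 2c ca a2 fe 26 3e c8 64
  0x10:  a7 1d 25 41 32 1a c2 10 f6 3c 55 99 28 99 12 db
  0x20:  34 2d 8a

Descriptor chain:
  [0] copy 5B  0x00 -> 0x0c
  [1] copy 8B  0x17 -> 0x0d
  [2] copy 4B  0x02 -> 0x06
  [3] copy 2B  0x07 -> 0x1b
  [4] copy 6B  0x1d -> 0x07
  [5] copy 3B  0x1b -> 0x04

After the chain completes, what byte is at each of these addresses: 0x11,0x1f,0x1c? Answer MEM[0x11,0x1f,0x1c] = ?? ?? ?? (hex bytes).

D0: mem[0x0c..0x10] <- [0e 25 95 0a 90]
D1: mem[0x0d..0x14] <- [10 f6 3c 55 99 28 99 12]
D2: mem[0x06..0x09] <- [95 0a 90 d5]
D3: mem[0x1b..0x1c] <- [0a 90]
D4: mem[0x07..0x0c] <- [99 12 db 34 2d 8a]
D5: mem[0x04..0x06] <- [0a 90 99]
query mem[0x11]=0x99, mem[0x1f]=0xdb, mem[0x1c]=0x90

MEM[0x11,0x1f,0x1c] = 99 db 90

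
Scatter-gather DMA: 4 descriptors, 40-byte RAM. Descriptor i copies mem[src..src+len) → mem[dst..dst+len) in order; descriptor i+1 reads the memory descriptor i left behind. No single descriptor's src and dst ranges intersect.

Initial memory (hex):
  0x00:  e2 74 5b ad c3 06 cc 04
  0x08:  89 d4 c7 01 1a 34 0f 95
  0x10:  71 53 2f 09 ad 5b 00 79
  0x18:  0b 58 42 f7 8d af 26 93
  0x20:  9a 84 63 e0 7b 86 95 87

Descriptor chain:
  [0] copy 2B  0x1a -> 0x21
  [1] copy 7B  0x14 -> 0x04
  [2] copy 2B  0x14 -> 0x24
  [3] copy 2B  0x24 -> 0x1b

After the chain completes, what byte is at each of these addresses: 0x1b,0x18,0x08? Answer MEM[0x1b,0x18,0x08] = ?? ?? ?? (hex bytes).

MEM[0x1b,0x18,0x08] = ad 0b 0b

[0] 0x1a->0x21 len=2 : 42 f7
[1] 0x14->0x04 len=7 : ad 5b 00 79 0b 58 42
[2] 0x14->0x24 len=2 : ad 5b
[3] 0x24->0x1b len=2 : ad 5b
query mem[0x1b]=0xad, mem[0x18]=0x0b, mem[0x08]=0x0b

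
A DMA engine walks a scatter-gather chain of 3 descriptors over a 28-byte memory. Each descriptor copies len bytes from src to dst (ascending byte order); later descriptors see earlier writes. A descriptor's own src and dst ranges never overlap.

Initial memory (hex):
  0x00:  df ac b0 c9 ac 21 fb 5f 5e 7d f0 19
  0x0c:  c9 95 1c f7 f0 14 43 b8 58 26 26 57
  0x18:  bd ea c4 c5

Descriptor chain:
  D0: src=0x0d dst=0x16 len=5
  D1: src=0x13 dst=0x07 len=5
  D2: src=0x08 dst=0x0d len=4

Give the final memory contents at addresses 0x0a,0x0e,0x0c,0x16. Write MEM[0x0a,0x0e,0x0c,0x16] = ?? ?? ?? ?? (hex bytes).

MEM[0x0a,0x0e,0x0c,0x16] = 95 26 c9 95

[0] 0x0d->0x16 len=5 : 95 1c f7 f0 14
[1] 0x13->0x07 len=5 : b8 58 26 95 1c
[2] 0x08->0x0d len=4 : 58 26 95 1c
query mem[0x0a]=0x95, mem[0x0e]=0x26, mem[0x0c]=0xc9, mem[0x16]=0x95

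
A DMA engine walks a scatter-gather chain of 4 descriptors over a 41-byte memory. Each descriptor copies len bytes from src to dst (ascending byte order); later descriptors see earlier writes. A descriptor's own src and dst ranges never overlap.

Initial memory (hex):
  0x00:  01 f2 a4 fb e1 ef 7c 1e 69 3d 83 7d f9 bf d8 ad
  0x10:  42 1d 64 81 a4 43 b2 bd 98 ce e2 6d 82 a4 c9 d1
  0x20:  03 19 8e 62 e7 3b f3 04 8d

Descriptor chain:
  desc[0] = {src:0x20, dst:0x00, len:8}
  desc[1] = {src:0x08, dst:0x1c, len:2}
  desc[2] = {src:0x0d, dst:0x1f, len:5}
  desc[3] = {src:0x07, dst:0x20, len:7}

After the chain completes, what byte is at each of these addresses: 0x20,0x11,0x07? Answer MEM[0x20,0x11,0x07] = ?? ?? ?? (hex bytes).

MEM[0x20,0x11,0x07] = 04 1d 04

#0 dst[0x00+8] := {0x03,0x19,0x8e,0x62,0xe7,0x3b,0xf3,0x04}
#1 dst[0x1c+2] := {0x69,0x3d}
#2 dst[0x1f+5] := {0xbf,0xd8,0xad,0x42,0x1d}
#3 dst[0x20+7] := {0x04,0x69,0x3d,0x83,0x7d,0xf9,0xbf}
query mem[0x20]=0x04, mem[0x11]=0x1d, mem[0x07]=0x04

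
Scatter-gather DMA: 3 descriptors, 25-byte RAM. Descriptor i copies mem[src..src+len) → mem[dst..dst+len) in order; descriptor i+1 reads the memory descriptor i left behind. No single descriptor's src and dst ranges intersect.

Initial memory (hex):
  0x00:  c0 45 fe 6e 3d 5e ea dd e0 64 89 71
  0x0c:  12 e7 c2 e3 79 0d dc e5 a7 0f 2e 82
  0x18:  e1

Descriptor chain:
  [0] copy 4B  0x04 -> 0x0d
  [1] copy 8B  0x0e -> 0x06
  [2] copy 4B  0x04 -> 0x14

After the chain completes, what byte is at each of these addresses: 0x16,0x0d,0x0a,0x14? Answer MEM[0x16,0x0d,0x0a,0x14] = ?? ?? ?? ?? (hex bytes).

MEM[0x16,0x0d,0x0a,0x14] = 5e 0f dc 3d

D0: mem[0x0d..0x10] <- [3d 5e ea dd]
D1: mem[0x06..0x0d] <- [5e ea dd 0d dc e5 a7 0f]
D2: mem[0x14..0x17] <- [3d 5e 5e ea]
query mem[0x16]=0x5e, mem[0x0d]=0x0f, mem[0x0a]=0xdc, mem[0x14]=0x3d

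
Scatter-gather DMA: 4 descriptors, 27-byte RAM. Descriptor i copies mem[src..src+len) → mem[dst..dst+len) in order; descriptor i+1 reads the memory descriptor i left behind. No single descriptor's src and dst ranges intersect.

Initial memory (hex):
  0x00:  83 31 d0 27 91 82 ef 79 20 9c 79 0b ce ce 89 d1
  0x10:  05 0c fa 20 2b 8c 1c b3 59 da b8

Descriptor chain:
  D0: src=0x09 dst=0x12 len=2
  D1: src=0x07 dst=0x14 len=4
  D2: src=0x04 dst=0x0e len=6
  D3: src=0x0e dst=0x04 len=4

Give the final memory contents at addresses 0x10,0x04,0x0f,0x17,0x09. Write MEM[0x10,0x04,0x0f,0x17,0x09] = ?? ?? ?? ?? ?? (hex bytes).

MEM[0x10,0x04,0x0f,0x17,0x09] = ef 91 82 79 9c

[0] 0x09->0x12 len=2 : 9c 79
[1] 0x07->0x14 len=4 : 79 20 9c 79
[2] 0x04->0x0e len=6 : 91 82 ef 79 20 9c
[3] 0x0e->0x04 len=4 : 91 82 ef 79
query mem[0x10]=0xef, mem[0x04]=0x91, mem[0x0f]=0x82, mem[0x17]=0x79, mem[0x09]=0x9c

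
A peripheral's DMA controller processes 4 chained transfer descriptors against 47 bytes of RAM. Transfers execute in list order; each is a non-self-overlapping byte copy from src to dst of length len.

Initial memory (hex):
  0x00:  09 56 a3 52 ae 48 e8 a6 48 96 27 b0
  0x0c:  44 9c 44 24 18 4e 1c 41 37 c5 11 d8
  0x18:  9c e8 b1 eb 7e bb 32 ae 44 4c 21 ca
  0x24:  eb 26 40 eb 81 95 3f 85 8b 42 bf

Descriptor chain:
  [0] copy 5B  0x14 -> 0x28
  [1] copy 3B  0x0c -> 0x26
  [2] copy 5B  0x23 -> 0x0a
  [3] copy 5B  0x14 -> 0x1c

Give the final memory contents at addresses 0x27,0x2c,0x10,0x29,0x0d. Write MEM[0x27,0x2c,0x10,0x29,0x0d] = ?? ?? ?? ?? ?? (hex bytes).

MEM[0x27,0x2c,0x10,0x29,0x0d] = 9c 9c 18 c5 44

#0 dst[0x28+5] := {0x37,0xc5,0x11,0xd8,0x9c}
#1 dst[0x26+3] := {0x44,0x9c,0x44}
#2 dst[0x0a+5] := {0xca,0xeb,0x26,0x44,0x9c}
#3 dst[0x1c+5] := {0x37,0xc5,0x11,0xd8,0x9c}
query mem[0x27]=0x9c, mem[0x2c]=0x9c, mem[0x10]=0x18, mem[0x29]=0xc5, mem[0x0d]=0x44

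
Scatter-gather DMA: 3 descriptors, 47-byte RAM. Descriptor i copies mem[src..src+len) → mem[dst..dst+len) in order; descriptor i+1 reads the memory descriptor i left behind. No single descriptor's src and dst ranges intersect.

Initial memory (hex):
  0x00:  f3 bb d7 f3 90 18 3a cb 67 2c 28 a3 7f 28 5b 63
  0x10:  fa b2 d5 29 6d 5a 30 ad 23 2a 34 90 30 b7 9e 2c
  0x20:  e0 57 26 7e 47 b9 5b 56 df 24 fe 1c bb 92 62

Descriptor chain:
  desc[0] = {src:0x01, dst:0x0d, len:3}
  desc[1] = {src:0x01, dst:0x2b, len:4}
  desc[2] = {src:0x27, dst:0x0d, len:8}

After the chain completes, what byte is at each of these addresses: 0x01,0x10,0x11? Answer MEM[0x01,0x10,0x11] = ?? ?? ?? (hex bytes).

MEM[0x01,0x10,0x11] = bb fe bb

#0 dst[0x0d+3] := {0xbb,0xd7,0xf3}
#1 dst[0x2b+4] := {0xbb,0xd7,0xf3,0x90}
#2 dst[0x0d+8] := {0x56,0xdf,0x24,0xfe,0xbb,0xd7,0xf3,0x90}
query mem[0x01]=0xbb, mem[0x10]=0xfe, mem[0x11]=0xbb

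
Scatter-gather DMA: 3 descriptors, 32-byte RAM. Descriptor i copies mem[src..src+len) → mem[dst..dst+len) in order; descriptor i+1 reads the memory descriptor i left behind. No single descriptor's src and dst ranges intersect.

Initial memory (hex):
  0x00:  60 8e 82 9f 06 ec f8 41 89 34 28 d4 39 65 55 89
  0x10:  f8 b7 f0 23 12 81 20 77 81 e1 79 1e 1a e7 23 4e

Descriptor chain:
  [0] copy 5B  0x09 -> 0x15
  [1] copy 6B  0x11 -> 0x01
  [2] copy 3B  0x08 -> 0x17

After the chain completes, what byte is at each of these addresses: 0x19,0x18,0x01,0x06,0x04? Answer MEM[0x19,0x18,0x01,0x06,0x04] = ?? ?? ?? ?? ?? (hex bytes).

MEM[0x19,0x18,0x01,0x06,0x04] = 28 34 b7 28 12

[0] 0x09->0x15 len=5 : 34 28 d4 39 65
[1] 0x11->0x01 len=6 : b7 f0 23 12 34 28
[2] 0x08->0x17 len=3 : 89 34 28
query mem[0x19]=0x28, mem[0x18]=0x34, mem[0x01]=0xb7, mem[0x06]=0x28, mem[0x04]=0x12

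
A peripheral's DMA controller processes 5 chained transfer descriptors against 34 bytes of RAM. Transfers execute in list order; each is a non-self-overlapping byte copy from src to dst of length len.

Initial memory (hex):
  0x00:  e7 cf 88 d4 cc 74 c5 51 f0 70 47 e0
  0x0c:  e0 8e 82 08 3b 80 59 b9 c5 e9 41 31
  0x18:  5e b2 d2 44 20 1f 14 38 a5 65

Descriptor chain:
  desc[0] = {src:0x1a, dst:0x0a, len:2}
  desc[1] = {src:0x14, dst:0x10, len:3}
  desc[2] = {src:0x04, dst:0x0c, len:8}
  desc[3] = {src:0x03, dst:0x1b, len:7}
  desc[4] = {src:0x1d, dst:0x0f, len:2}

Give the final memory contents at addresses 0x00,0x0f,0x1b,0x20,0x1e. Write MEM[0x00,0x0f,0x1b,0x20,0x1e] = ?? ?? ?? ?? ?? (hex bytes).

#0 dst[0x0a+2] := {0xd2,0x44}
#1 dst[0x10+3] := {0xc5,0xe9,0x41}
#2 dst[0x0c+8] := {0xcc,0x74,0xc5,0x51,0xf0,0x70,0xd2,0x44}
#3 dst[0x1b+7] := {0xd4,0xcc,0x74,0xc5,0x51,0xf0,0x70}
#4 dst[0x0f+2] := {0x74,0xc5}
query mem[0x00]=0xe7, mem[0x0f]=0x74, mem[0x1b]=0xd4, mem[0x20]=0xf0, mem[0x1e]=0xc5

MEM[0x00,0x0f,0x1b,0x20,0x1e] = e7 74 d4 f0 c5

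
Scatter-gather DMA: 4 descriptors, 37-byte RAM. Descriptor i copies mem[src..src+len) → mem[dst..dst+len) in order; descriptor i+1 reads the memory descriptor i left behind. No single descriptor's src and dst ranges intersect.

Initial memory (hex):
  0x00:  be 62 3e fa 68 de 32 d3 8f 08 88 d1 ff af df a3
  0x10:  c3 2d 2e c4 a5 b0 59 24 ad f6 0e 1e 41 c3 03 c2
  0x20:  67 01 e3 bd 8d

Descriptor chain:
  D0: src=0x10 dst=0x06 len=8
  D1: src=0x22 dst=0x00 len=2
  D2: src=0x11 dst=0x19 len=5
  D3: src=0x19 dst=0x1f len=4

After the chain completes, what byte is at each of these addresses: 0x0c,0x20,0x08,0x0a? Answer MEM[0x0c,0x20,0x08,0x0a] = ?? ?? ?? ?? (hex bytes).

MEM[0x0c,0x20,0x08,0x0a] = 59 2e 2e a5

#0 dst[0x06+8] := {0xc3,0x2d,0x2e,0xc4,0xa5,0xb0,0x59,0x24}
#1 dst[0x00+2] := {0xe3,0xbd}
#2 dst[0x19+5] := {0x2d,0x2e,0xc4,0xa5,0xb0}
#3 dst[0x1f+4] := {0x2d,0x2e,0xc4,0xa5}
query mem[0x0c]=0x59, mem[0x20]=0x2e, mem[0x08]=0x2e, mem[0x0a]=0xa5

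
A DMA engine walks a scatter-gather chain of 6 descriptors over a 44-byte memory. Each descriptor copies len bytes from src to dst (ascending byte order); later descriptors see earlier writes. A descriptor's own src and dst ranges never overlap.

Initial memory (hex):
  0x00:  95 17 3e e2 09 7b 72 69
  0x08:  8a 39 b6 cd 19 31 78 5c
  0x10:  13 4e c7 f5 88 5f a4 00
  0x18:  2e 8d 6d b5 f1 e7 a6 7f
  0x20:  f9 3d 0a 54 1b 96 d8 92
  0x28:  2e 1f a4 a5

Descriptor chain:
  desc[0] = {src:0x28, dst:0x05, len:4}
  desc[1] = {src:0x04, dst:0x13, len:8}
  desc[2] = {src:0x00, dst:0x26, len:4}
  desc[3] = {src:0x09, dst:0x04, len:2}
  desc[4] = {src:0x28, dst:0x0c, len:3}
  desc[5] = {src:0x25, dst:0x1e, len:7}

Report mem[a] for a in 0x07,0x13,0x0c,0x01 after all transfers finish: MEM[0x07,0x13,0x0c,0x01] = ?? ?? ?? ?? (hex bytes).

#0 dst[0x05+4] := {0x2e,0x1f,0xa4,0xa5}
#1 dst[0x13+8] := {0x09,0x2e,0x1f,0xa4,0xa5,0x39,0xb6,0xcd}
#2 dst[0x26+4] := {0x95,0x17,0x3e,0xe2}
#3 dst[0x04+2] := {0x39,0xb6}
#4 dst[0x0c+3] := {0x3e,0xe2,0xa4}
#5 dst[0x1e+7] := {0x96,0x95,0x17,0x3e,0xe2,0xa4,0xa5}
query mem[0x07]=0xa4, mem[0x13]=0x09, mem[0x0c]=0x3e, mem[0x01]=0x17

MEM[0x07,0x13,0x0c,0x01] = a4 09 3e 17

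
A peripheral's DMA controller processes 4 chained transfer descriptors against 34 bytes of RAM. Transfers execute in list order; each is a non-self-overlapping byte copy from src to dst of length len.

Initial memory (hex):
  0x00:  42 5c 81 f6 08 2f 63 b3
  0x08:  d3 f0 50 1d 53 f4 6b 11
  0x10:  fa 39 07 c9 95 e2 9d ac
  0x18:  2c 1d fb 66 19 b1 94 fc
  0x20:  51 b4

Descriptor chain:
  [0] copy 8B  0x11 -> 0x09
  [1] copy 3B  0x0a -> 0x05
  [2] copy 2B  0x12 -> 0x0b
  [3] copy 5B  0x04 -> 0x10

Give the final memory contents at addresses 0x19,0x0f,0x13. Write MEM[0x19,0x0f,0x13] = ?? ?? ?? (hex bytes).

MEM[0x19,0x0f,0x13] = 1d ac 95

#0 dst[0x09+8] := {0x39,0x07,0xc9,0x95,0xe2,0x9d,0xac,0x2c}
#1 dst[0x05+3] := {0x07,0xc9,0x95}
#2 dst[0x0b+2] := {0x07,0xc9}
#3 dst[0x10+5] := {0x08,0x07,0xc9,0x95,0xd3}
query mem[0x19]=0x1d, mem[0x0f]=0xac, mem[0x13]=0x95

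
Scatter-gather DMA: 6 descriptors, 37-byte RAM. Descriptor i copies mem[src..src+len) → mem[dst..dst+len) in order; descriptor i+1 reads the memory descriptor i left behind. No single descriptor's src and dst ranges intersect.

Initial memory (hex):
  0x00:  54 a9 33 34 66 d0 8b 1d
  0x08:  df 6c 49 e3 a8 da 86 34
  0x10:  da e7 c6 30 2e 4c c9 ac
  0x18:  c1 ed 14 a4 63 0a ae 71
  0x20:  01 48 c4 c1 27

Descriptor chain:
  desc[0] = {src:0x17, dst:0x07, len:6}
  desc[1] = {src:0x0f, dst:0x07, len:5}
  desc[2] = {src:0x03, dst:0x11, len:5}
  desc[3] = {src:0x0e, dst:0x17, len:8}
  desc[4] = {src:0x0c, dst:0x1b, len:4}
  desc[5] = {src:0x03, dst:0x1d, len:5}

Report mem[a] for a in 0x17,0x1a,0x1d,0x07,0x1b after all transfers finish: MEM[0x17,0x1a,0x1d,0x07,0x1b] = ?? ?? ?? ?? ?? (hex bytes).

MEM[0x17,0x1a,0x1d,0x07,0x1b] = 86 34 34 34 63

[0] 0x17->0x07 len=6 : ac c1 ed 14 a4 63
[1] 0x0f->0x07 len=5 : 34 da e7 c6 30
[2] 0x03->0x11 len=5 : 34 66 d0 8b 34
[3] 0x0e->0x17 len=8 : 86 34 da 34 66 d0 8b 34
[4] 0x0c->0x1b len=4 : 63 da 86 34
[5] 0x03->0x1d len=5 : 34 66 d0 8b 34
query mem[0x17]=0x86, mem[0x1a]=0x34, mem[0x1d]=0x34, mem[0x07]=0x34, mem[0x1b]=0x63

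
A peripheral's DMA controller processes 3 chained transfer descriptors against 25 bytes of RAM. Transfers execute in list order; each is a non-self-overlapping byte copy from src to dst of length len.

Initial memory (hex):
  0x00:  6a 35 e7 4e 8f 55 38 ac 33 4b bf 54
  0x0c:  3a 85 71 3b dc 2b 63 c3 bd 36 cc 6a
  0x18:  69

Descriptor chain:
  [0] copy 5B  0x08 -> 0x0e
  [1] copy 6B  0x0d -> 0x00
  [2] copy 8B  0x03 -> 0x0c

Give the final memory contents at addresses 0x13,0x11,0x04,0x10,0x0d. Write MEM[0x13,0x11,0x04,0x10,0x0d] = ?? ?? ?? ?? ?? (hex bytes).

#0 dst[0x0e+5] := {0x33,0x4b,0xbf,0x54,0x3a}
#1 dst[0x00+6] := {0x85,0x33,0x4b,0xbf,0x54,0x3a}
#2 dst[0x0c+8] := {0xbf,0x54,0x3a,0x38,0xac,0x33,0x4b,0xbf}
query mem[0x13]=0xbf, mem[0x11]=0x33, mem[0x04]=0x54, mem[0x10]=0xac, mem[0x0d]=0x54

MEM[0x13,0x11,0x04,0x10,0x0d] = bf 33 54 ac 54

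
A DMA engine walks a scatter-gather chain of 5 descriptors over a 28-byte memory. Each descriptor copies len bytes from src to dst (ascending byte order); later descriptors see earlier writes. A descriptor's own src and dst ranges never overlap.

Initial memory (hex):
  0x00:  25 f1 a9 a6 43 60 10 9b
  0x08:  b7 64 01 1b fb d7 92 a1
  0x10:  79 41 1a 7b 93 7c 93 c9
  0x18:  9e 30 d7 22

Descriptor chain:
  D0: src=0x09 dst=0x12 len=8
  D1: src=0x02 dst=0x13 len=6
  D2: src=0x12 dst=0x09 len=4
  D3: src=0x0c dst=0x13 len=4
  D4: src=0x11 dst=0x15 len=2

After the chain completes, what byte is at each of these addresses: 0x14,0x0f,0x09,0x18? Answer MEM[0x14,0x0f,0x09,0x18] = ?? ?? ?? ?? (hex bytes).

[0] 0x09->0x12 len=8 : 64 01 1b fb d7 92 a1 79
[1] 0x02->0x13 len=6 : a9 a6 43 60 10 9b
[2] 0x12->0x09 len=4 : 64 a9 a6 43
[3] 0x0c->0x13 len=4 : 43 d7 92 a1
[4] 0x11->0x15 len=2 : 41 64
query mem[0x14]=0xd7, mem[0x0f]=0xa1, mem[0x09]=0x64, mem[0x18]=0x9b

MEM[0x14,0x0f,0x09,0x18] = d7 a1 64 9b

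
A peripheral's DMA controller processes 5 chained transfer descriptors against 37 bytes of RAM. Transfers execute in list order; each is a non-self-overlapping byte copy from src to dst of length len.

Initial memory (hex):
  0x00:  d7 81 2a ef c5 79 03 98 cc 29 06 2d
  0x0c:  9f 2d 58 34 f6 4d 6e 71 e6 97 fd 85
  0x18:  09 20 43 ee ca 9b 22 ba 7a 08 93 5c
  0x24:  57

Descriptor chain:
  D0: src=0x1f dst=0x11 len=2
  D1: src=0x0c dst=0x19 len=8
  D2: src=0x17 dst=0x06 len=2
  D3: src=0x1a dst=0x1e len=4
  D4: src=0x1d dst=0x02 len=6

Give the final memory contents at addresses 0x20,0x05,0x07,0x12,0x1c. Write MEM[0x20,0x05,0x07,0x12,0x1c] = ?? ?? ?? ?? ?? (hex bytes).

MEM[0x20,0x05,0x07,0x12,0x1c] = 34 34 93 7a 34

#0 dst[0x11+2] := {0xba,0x7a}
#1 dst[0x19+8] := {0x9f,0x2d,0x58,0x34,0xf6,0xba,0x7a,0x71}
#2 dst[0x06+2] := {0x85,0x09}
#3 dst[0x1e+4] := {0x2d,0x58,0x34,0xf6}
#4 dst[0x02+6] := {0xf6,0x2d,0x58,0x34,0xf6,0x93}
query mem[0x20]=0x34, mem[0x05]=0x34, mem[0x07]=0x93, mem[0x12]=0x7a, mem[0x1c]=0x34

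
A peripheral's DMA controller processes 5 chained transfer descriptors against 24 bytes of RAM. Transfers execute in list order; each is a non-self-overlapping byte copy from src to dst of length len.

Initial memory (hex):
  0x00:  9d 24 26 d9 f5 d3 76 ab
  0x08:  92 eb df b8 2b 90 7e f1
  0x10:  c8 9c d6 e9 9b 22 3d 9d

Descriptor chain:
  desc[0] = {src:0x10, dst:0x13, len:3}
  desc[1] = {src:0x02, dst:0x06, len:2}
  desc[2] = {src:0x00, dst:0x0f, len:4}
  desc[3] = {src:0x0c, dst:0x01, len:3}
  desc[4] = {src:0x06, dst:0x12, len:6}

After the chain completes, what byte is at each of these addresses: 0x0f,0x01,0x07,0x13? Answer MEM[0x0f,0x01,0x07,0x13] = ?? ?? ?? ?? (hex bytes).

[0] 0x10->0x13 len=3 : c8 9c d6
[1] 0x02->0x06 len=2 : 26 d9
[2] 0x00->0x0f len=4 : 9d 24 26 d9
[3] 0x0c->0x01 len=3 : 2b 90 7e
[4] 0x06->0x12 len=6 : 26 d9 92 eb df b8
query mem[0x0f]=0x9d, mem[0x01]=0x2b, mem[0x07]=0xd9, mem[0x13]=0xd9

MEM[0x0f,0x01,0x07,0x13] = 9d 2b d9 d9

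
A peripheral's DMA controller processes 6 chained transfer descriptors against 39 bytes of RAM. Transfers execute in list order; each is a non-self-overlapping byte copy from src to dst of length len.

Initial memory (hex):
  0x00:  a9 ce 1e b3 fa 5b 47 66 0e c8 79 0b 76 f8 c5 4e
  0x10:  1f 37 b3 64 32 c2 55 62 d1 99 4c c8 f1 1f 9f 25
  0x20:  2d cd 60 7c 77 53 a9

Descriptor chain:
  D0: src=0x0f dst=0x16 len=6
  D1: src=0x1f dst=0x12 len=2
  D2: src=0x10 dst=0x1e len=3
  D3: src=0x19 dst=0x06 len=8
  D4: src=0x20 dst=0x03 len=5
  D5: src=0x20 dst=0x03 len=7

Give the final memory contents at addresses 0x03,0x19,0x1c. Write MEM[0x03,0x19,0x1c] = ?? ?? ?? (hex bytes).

[0] 0x0f->0x16 len=6 : 4e 1f 37 b3 64 32
[1] 0x1f->0x12 len=2 : 25 2d
[2] 0x10->0x1e len=3 : 1f 37 25
[3] 0x19->0x06 len=8 : b3 64 32 f1 1f 1f 37 25
[4] 0x20->0x03 len=5 : 25 cd 60 7c 77
[5] 0x20->0x03 len=7 : 25 cd 60 7c 77 53 a9
query mem[0x03]=0x25, mem[0x19]=0xb3, mem[0x1c]=0xf1

MEM[0x03,0x19,0x1c] = 25 b3 f1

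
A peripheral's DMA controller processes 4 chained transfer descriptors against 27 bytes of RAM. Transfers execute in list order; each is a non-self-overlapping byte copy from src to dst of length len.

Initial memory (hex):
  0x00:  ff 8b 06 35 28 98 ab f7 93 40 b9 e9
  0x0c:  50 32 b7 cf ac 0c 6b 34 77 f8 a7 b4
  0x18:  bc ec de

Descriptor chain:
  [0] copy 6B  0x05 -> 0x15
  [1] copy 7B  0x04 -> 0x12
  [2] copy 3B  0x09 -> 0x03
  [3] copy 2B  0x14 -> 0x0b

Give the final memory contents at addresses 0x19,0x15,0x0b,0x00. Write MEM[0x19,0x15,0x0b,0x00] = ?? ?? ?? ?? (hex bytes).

MEM[0x19,0x15,0x0b,0x00] = 40 f7 ab ff

  after D0: wrote 6B at 0x15 = 98abf79340b9
  after D1: wrote 7B at 0x12 = 2898abf79340b9
  after D2: wrote 3B at 0x03 = 40b9e9
  after D3: wrote 2B at 0x0b = abf7
query mem[0x19]=0x40, mem[0x15]=0xf7, mem[0x0b]=0xab, mem[0x00]=0xff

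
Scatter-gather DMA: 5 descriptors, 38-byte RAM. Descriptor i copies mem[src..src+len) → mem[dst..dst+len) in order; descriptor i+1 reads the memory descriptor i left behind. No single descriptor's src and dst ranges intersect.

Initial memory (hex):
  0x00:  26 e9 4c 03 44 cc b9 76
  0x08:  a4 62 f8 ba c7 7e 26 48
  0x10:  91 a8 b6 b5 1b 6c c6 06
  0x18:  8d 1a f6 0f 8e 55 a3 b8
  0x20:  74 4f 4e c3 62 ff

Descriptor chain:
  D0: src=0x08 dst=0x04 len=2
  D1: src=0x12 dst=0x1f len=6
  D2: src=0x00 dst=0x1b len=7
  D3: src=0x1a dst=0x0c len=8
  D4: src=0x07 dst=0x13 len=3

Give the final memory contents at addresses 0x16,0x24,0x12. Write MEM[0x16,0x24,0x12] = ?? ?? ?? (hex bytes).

D0: mem[0x04..0x05] <- [a4 62]
D1: mem[0x1f..0x24] <- [b6 b5 1b 6c c6 06]
D2: mem[0x1b..0x21] <- [26 e9 4c 03 a4 62 b9]
D3: mem[0x0c..0x13] <- [f6 26 e9 4c 03 a4 62 b9]
D4: mem[0x13..0x15] <- [76 a4 62]
query mem[0x16]=0xc6, mem[0x24]=0x06, mem[0x12]=0x62

MEM[0x16,0x24,0x12] = c6 06 62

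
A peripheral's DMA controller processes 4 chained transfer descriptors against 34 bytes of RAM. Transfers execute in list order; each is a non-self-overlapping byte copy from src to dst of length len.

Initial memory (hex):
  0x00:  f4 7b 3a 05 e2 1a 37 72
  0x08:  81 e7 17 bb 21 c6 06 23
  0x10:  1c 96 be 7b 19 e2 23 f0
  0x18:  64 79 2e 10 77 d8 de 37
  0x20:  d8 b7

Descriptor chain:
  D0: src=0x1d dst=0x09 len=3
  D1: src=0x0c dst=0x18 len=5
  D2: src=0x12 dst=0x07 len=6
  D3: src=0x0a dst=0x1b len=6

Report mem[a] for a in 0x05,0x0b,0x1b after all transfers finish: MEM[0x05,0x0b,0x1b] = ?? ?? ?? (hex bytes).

  after D0: wrote 3B at 0x09 = d8de37
  after D1: wrote 5B at 0x18 = 21c606231c
  after D2: wrote 6B at 0x07 = be7b19e223f0
  after D3: wrote 6B at 0x1b = e223f0c60623
query mem[0x05]=0x1a, mem[0x0b]=0x23, mem[0x1b]=0xe2

MEM[0x05,0x0b,0x1b] = 1a 23 e2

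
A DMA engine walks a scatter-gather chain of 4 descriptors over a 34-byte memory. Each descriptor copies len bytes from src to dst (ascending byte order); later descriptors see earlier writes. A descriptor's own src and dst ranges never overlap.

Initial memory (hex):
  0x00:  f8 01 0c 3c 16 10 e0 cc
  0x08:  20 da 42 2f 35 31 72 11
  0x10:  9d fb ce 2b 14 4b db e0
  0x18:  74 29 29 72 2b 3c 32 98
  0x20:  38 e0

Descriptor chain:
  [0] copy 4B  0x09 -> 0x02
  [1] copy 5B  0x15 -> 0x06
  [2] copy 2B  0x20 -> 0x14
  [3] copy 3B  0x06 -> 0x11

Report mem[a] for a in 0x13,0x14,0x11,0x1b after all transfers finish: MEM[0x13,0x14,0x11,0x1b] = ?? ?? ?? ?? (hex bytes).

MEM[0x13,0x14,0x11,0x1b] = e0 38 4b 72

D0: mem[0x02..0x05] <- [da 42 2f 35]
D1: mem[0x06..0x0a] <- [4b db e0 74 29]
D2: mem[0x14..0x15] <- [38 e0]
D3: mem[0x11..0x13] <- [4b db e0]
query mem[0x13]=0xe0, mem[0x14]=0x38, mem[0x11]=0x4b, mem[0x1b]=0x72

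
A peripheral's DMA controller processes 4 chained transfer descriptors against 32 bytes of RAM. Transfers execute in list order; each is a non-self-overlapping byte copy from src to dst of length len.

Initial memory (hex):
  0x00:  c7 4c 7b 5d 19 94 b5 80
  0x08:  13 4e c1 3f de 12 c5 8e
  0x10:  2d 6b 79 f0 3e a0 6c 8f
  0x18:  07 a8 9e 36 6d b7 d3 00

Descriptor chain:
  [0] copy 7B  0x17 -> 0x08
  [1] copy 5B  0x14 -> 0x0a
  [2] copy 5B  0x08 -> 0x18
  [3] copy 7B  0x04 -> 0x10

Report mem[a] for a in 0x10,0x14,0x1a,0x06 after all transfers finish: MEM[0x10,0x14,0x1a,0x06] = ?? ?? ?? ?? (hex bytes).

MEM[0x10,0x14,0x1a,0x06] = 19 8f 3e b5

#0 dst[0x08+7] := {0x8f,0x07,0xa8,0x9e,0x36,0x6d,0xb7}
#1 dst[0x0a+5] := {0x3e,0xa0,0x6c,0x8f,0x07}
#2 dst[0x18+5] := {0x8f,0x07,0x3e,0xa0,0x6c}
#3 dst[0x10+7] := {0x19,0x94,0xb5,0x80,0x8f,0x07,0x3e}
query mem[0x10]=0x19, mem[0x14]=0x8f, mem[0x1a]=0x3e, mem[0x06]=0xb5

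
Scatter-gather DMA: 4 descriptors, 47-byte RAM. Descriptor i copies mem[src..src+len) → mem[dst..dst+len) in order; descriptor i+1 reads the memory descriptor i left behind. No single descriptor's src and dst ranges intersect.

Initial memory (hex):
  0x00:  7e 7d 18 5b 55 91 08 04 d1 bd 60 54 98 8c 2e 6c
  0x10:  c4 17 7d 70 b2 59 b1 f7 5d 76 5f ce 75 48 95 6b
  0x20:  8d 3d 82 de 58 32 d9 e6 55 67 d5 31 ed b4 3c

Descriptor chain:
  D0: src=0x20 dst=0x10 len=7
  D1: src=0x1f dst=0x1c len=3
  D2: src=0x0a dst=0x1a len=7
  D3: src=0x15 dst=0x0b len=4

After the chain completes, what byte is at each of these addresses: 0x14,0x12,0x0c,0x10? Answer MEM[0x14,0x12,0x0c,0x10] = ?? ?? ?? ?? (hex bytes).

MEM[0x14,0x12,0x0c,0x10] = 58 82 d9 8d

[0] 0x20->0x10 len=7 : 8d 3d 82 de 58 32 d9
[1] 0x1f->0x1c len=3 : 6b 8d 3d
[2] 0x0a->0x1a len=7 : 60 54 98 8c 2e 6c 8d
[3] 0x15->0x0b len=4 : 32 d9 f7 5d
query mem[0x14]=0x58, mem[0x12]=0x82, mem[0x0c]=0xd9, mem[0x10]=0x8d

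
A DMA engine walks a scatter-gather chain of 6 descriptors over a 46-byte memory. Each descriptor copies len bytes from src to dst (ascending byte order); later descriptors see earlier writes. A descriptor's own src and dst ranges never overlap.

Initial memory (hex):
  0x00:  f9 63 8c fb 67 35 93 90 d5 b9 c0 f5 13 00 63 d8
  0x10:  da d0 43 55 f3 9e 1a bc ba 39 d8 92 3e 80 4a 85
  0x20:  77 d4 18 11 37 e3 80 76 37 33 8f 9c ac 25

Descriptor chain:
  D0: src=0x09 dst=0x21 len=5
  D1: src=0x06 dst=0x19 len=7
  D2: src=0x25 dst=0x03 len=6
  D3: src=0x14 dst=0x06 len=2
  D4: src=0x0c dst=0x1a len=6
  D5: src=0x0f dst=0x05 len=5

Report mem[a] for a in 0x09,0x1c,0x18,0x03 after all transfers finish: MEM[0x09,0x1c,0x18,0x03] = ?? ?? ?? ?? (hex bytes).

#0 dst[0x21+5] := {0xb9,0xc0,0xf5,0x13,0x00}
#1 dst[0x19+7] := {0x93,0x90,0xd5,0xb9,0xc0,0xf5,0x13}
#2 dst[0x03+6] := {0x00,0x80,0x76,0x37,0x33,0x8f}
#3 dst[0x06+2] := {0xf3,0x9e}
#4 dst[0x1a+6] := {0x13,0x00,0x63,0xd8,0xda,0xd0}
#5 dst[0x05+5] := {0xd8,0xda,0xd0,0x43,0x55}
query mem[0x09]=0x55, mem[0x1c]=0x63, mem[0x18]=0xba, mem[0x03]=0x00

MEM[0x09,0x1c,0x18,0x03] = 55 63 ba 00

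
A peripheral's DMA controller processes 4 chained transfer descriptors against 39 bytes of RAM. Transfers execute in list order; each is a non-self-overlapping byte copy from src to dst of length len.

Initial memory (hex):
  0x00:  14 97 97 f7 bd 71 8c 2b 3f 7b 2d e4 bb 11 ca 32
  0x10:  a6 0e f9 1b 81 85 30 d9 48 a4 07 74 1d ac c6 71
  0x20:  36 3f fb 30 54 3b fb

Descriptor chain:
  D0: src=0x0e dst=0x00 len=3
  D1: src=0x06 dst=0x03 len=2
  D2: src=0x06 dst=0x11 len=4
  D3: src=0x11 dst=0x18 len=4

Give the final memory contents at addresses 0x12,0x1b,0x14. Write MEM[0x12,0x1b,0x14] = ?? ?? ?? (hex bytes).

  after D0: wrote 3B at 0x00 = ca32a6
  after D1: wrote 2B at 0x03 = 8c2b
  after D2: wrote 4B at 0x11 = 8c2b3f7b
  after D3: wrote 4B at 0x18 = 8c2b3f7b
query mem[0x12]=0x2b, mem[0x1b]=0x7b, mem[0x14]=0x7b

MEM[0x12,0x1b,0x14] = 2b 7b 7b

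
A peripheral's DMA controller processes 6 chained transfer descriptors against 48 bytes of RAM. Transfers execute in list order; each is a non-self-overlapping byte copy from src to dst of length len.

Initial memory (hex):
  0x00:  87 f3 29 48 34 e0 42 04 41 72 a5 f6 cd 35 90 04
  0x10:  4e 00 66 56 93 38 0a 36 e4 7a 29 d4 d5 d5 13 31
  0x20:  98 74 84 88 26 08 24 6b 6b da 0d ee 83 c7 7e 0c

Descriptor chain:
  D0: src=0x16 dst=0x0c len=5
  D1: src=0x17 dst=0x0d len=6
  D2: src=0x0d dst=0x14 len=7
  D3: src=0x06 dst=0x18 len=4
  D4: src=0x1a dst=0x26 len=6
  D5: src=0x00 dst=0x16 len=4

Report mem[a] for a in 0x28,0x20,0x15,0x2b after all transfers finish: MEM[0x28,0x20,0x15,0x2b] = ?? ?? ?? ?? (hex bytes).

D0: mem[0x0c..0x10] <- [0a 36 e4 7a 29]
D1: mem[0x0d..0x12] <- [36 e4 7a 29 d4 d5]
D2: mem[0x14..0x1a] <- [36 e4 7a 29 d4 d5 56]
D3: mem[0x18..0x1b] <- [42 04 41 72]
D4: mem[0x26..0x2b] <- [41 72 d5 d5 13 31]
D5: mem[0x16..0x19] <- [87 f3 29 48]
query mem[0x28]=0xd5, mem[0x20]=0x98, mem[0x15]=0xe4, mem[0x2b]=0x31

MEM[0x28,0x20,0x15,0x2b] = d5 98 e4 31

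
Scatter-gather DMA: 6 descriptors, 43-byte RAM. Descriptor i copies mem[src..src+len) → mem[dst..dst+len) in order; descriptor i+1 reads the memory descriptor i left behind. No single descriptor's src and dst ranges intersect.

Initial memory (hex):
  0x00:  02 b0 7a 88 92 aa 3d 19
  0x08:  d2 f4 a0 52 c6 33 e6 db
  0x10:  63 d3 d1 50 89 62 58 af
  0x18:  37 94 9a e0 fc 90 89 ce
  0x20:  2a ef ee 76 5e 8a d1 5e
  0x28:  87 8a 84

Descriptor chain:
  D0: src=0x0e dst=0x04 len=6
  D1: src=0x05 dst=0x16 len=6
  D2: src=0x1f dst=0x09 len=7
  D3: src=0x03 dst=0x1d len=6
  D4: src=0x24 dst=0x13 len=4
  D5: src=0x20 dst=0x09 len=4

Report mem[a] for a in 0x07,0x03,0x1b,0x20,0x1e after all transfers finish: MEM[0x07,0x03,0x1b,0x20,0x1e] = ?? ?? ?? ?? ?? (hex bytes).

MEM[0x07,0x03,0x1b,0x20,0x1e] = d3 88 a0 63 e6

#0 dst[0x04+6] := {0xe6,0xdb,0x63,0xd3,0xd1,0x50}
#1 dst[0x16+6] := {0xdb,0x63,0xd3,0xd1,0x50,0xa0}
#2 dst[0x09+7] := {0xce,0x2a,0xef,0xee,0x76,0x5e,0x8a}
#3 dst[0x1d+6] := {0x88,0xe6,0xdb,0x63,0xd3,0xd1}
#4 dst[0x13+4] := {0x5e,0x8a,0xd1,0x5e}
#5 dst[0x09+4] := {0x63,0xd3,0xd1,0x76}
query mem[0x07]=0xd3, mem[0x03]=0x88, mem[0x1b]=0xa0, mem[0x20]=0x63, mem[0x1e]=0xe6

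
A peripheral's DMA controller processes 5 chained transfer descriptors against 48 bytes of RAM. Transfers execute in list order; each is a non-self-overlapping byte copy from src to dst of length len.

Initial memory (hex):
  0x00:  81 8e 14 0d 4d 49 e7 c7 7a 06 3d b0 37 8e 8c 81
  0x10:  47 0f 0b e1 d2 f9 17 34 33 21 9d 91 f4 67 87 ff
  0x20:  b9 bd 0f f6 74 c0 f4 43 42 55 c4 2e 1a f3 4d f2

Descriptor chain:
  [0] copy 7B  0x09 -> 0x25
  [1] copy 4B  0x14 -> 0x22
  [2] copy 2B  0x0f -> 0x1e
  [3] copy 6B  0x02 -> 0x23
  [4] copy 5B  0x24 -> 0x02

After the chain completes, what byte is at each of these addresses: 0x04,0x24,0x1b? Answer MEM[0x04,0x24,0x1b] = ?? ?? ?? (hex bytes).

  after D0: wrote 7B at 0x25 = 063db0378e8c81
  after D1: wrote 4B at 0x22 = d2f91734
  after D2: wrote 2B at 0x1e = 8147
  after D3: wrote 6B at 0x23 = 140d4d49e7c7
  after D4: wrote 5B at 0x02 = 0d4d49e7c7
query mem[0x04]=0x49, mem[0x24]=0x0d, mem[0x1b]=0x91

MEM[0x04,0x24,0x1b] = 49 0d 91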